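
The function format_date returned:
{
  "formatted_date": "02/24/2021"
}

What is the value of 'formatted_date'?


02/24/2021


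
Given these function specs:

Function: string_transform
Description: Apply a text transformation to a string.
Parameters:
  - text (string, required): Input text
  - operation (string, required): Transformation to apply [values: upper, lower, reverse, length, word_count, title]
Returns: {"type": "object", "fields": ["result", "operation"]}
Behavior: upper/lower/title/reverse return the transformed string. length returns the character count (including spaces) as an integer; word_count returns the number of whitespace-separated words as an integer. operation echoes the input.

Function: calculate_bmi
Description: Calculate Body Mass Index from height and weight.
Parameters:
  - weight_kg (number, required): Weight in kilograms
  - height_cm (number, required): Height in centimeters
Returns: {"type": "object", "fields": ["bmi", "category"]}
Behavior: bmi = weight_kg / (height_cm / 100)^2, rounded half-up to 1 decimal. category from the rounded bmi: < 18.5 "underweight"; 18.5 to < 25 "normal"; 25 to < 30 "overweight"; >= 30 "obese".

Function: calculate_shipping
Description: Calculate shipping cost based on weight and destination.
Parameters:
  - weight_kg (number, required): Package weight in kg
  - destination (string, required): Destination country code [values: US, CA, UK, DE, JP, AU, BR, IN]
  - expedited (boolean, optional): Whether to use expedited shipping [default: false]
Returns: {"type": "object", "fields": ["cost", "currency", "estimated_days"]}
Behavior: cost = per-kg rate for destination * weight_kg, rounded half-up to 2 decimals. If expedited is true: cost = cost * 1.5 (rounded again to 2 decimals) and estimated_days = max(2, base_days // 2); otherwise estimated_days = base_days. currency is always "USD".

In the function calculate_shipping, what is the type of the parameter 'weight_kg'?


The calculate_shipping spec declares:
  - weight_kg (number, required): Package weight in kg
Type:
number


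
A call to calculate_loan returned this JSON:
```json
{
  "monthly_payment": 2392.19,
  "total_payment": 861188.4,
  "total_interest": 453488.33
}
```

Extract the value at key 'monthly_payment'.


2392.19


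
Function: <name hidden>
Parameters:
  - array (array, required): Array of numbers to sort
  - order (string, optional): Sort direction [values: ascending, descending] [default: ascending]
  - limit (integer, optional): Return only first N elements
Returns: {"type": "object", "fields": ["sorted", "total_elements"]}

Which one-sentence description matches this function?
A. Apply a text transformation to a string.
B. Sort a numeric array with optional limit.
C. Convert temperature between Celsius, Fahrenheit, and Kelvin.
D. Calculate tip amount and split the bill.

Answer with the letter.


Parameters array, order, limit and return ["sorted", "total_elements"] fit: Sort a numeric array with optional limit.
B


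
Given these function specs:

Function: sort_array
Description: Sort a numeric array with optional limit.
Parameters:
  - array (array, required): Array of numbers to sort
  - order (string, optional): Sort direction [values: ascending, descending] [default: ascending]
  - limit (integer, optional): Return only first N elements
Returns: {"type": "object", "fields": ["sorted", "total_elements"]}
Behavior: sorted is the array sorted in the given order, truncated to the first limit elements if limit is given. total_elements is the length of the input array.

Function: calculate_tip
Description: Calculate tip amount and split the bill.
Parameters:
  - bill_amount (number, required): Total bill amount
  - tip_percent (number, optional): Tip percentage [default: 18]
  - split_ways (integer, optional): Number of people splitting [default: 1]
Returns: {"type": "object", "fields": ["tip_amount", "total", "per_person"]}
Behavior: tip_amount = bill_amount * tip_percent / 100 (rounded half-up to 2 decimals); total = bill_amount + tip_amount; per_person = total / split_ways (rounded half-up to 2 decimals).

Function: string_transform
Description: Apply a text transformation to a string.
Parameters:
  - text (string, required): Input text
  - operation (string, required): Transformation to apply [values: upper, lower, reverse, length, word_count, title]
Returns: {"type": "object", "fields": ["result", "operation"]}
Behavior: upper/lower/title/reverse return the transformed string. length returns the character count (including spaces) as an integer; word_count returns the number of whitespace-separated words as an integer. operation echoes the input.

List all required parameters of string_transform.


Parameters of string_transform and their required/optional flag:
  text: required
  operation: required
operation, text


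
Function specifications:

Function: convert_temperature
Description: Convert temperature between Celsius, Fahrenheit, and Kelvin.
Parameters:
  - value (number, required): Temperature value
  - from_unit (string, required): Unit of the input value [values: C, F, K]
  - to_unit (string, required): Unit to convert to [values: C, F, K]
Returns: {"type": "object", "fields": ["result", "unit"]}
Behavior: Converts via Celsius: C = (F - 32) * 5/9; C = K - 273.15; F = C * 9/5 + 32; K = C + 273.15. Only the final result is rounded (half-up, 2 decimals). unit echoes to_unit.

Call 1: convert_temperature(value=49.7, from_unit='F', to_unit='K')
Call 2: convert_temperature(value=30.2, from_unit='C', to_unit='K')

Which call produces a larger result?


Call 1:
  To C: (49.7 - 32) * 5/9 = 9.833333
  To K: 9.833333 + 273.15 = 282.983333
  Round to 2 decimals: 282.98
  -> 282.98 K
Call 2:
  Input already in C: 30.2
  To K: 30.2 + 273.15 = 303.35
  Round to 2 decimals: 303.35
  -> 303.35 K
Call 2 (303.35 K)


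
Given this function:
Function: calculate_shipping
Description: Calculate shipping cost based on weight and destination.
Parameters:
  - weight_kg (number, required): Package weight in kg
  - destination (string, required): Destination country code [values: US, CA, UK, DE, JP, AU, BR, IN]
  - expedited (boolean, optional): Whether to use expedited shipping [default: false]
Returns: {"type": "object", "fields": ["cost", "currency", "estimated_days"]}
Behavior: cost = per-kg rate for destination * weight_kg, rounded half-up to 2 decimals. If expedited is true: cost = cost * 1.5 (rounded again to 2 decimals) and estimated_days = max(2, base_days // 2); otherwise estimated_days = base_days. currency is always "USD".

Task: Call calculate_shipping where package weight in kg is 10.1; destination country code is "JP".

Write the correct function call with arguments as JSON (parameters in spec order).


Mapping each described value to its parameter name:
  'Package weight in kg' -> weight_kg = 10.1
  'Destination country code' -> destination = "JP"
calculate_shipping({"weight_kg": 10.1, "destination": "JP"})


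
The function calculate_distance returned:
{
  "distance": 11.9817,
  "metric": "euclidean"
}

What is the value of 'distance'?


11.9817


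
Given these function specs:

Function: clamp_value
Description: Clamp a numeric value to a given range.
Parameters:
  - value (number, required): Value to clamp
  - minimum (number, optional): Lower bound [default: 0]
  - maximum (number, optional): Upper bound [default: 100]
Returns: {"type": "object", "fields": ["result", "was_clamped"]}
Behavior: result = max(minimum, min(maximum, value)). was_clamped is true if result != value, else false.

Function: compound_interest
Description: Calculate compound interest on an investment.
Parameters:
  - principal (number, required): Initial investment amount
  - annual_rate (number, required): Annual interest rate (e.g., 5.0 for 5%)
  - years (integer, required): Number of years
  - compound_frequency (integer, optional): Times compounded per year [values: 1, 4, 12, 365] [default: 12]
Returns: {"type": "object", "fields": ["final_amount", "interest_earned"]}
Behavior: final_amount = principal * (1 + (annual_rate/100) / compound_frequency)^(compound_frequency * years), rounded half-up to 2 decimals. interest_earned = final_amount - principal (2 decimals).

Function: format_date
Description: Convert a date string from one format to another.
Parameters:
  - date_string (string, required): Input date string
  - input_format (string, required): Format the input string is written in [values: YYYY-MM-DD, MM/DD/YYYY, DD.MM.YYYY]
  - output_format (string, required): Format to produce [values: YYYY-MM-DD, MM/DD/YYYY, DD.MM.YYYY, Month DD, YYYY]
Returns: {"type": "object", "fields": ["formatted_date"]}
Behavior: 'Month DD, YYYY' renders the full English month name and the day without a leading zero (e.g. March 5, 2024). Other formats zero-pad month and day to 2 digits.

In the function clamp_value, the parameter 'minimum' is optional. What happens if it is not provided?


The clamp_value spec declares:
  - minimum (number, optional): Lower bound [default: 0]
It defaults to 0


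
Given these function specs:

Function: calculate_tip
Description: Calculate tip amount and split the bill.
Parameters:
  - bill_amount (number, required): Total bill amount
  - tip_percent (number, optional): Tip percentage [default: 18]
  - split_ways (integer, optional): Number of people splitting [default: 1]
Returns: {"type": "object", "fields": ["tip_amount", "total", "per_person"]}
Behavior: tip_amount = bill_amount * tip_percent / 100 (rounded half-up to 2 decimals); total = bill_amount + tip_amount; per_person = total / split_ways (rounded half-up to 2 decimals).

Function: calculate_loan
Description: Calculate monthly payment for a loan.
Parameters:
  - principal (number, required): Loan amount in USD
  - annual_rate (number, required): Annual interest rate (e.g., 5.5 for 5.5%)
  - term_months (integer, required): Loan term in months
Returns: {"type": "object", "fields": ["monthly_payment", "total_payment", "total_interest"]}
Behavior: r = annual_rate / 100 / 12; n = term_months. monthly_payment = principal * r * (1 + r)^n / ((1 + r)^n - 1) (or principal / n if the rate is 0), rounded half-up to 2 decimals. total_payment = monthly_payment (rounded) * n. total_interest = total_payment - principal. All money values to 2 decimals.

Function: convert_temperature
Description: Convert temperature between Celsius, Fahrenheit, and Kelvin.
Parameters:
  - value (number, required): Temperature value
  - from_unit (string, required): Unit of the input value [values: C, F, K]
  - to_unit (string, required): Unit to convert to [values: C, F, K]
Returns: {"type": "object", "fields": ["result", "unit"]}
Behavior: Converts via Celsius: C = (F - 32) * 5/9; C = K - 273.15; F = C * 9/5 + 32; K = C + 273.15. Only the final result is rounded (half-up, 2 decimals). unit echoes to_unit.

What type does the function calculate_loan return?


The calculate_loan spec declares Returns: {"type": "object", "fields": ["monthly_payment", "total_payment", "total_interest"]}
Type:
object


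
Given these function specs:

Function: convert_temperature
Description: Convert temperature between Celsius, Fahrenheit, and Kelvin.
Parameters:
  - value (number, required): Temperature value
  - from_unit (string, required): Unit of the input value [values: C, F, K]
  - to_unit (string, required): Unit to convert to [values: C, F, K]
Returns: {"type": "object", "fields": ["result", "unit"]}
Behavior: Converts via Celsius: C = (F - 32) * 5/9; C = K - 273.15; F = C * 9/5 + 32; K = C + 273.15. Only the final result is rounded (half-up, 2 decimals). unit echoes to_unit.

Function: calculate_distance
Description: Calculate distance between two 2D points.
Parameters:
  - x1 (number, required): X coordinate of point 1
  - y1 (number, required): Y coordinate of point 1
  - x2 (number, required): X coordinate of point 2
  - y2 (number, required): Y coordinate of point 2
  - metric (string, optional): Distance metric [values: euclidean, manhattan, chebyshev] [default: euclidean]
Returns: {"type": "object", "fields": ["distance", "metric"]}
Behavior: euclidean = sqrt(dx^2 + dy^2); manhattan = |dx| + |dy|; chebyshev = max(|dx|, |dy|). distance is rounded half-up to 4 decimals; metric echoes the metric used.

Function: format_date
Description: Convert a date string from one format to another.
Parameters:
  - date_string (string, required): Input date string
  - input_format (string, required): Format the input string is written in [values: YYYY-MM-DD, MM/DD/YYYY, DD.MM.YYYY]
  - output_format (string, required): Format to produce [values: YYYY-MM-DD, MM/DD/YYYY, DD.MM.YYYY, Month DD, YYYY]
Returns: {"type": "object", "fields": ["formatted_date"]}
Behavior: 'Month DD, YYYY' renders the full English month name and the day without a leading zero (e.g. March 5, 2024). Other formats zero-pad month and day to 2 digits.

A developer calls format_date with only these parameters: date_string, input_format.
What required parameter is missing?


Required parameters: date_string, input_format, output_format
Provided: date_string, input_format
Missing: output_format
output_format


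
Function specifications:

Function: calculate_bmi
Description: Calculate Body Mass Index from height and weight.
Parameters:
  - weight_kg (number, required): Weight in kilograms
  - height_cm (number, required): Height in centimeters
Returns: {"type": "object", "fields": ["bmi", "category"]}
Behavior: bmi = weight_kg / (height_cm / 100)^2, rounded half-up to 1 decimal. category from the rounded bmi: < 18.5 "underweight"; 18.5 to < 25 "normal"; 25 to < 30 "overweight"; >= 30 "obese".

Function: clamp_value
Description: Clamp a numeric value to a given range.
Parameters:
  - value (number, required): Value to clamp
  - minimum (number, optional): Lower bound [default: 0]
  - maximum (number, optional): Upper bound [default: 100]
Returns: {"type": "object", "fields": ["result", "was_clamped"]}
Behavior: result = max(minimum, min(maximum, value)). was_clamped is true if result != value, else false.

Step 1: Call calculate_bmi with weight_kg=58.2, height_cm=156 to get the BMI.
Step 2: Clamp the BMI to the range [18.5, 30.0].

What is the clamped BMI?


Step 1: calculate_bmi(weight_kg=58.2, height_cm=156)
  height_m = 156 / 100 = 1.56
  bmi = 58.2 / 1.56^2 = 58.2 / 2.4336 = 23.915187 -> 23.9
  18.5 <= 23.9 < 25 -> normal
  -> bmi = 23.9
Step 2: clamp_value(value=23.9, minimum=18.5, maximum=30.0)
  result = max(18.5, min(30.0, 23.9)) = max(18.5, 23.9) = 23.9
  was_clamped = (23.9 != 23.9) = false
  -> result = 23.9
23.9


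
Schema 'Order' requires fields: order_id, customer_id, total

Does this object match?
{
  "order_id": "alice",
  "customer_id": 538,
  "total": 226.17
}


Checking required fields... All present.
Valid - all required fields present


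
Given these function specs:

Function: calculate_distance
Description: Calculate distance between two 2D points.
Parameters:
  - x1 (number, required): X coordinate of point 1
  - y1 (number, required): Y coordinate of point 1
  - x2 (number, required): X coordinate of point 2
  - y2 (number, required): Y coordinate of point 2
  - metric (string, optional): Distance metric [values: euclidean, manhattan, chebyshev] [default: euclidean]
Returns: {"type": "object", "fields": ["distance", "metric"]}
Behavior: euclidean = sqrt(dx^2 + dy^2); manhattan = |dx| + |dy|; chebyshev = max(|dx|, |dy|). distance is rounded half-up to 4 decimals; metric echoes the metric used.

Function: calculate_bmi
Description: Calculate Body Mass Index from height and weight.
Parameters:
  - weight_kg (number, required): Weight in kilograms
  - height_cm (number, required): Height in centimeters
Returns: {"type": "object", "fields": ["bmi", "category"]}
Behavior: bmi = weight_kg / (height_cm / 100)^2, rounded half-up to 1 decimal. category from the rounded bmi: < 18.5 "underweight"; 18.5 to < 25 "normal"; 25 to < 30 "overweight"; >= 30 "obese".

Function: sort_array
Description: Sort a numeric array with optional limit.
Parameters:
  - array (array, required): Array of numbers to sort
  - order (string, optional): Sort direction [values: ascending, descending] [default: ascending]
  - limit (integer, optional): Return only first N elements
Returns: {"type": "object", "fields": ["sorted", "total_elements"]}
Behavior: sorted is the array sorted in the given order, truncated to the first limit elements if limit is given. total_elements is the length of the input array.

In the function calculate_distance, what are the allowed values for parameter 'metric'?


The calculate_distance spec declares:
  - metric (string, optional): Distance metric [values: euclidean, manhattan, chebyshev] [default: euclidean]
Allowed values:
euclidean, manhattan, chebyshev


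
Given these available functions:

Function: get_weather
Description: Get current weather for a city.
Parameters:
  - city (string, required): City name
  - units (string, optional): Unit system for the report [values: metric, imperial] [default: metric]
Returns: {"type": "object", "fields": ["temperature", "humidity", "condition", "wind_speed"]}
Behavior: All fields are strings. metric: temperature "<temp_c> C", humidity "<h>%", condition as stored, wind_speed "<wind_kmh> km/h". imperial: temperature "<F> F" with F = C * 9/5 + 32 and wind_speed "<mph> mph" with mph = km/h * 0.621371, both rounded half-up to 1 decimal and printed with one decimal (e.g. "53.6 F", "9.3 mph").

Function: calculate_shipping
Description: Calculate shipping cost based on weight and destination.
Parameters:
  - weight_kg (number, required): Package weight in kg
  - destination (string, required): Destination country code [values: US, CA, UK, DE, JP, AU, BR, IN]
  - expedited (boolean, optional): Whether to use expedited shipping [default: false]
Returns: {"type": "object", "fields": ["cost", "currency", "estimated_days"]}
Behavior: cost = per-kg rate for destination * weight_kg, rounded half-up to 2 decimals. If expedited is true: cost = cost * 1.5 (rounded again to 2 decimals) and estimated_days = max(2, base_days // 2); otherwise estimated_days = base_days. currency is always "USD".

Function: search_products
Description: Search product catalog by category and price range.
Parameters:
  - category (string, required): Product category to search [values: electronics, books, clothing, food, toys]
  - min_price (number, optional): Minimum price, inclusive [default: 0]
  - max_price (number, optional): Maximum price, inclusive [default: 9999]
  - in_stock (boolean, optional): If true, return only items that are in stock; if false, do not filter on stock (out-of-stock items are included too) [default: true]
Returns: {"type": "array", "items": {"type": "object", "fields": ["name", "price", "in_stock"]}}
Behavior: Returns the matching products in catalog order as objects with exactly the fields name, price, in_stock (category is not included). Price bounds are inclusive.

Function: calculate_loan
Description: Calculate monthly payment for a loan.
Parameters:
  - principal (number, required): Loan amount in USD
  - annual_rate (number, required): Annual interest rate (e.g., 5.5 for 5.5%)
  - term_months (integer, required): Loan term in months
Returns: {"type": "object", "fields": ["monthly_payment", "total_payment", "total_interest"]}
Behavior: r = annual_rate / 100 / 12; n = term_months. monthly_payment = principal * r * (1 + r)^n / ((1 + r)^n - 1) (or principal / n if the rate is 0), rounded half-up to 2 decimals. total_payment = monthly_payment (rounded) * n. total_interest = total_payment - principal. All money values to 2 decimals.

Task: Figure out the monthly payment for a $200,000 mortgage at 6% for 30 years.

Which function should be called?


The task needs a function whose description is: Calculate monthly payment for a loan.
calculate_loan


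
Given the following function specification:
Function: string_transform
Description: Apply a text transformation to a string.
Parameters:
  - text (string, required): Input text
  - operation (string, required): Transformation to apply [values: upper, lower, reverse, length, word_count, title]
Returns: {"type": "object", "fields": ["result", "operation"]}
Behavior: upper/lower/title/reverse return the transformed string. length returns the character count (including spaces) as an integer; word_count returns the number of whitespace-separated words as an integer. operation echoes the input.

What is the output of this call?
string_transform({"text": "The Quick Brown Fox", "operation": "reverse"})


reverse('The Quick Brown Fox') = 'xoF nworB kciuQ ehT'
Output:
{"result": "xoF nworB kciuQ ehT", "operation": "reverse"}


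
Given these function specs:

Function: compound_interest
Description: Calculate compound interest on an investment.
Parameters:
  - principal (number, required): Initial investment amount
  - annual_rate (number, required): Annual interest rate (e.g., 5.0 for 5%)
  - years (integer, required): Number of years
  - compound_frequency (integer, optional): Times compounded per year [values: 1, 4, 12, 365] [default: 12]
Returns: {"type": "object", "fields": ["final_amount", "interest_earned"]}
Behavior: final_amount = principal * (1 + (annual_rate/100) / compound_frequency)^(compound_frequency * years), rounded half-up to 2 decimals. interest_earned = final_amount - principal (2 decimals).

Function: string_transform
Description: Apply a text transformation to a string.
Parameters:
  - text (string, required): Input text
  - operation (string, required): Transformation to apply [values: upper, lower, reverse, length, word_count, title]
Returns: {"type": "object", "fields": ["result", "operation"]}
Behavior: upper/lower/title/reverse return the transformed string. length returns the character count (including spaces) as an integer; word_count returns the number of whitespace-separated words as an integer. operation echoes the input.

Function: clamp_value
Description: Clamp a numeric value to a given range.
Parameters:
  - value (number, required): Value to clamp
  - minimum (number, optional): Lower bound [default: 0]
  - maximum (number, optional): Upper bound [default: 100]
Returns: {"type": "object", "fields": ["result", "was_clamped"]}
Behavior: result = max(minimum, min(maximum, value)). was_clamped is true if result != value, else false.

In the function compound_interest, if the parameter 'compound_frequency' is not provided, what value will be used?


The compound_interest spec declares:
  - compound_frequency (integer, optional): Times compounded per year [values: 1, 4, 12, 365] [default: 12]
Default:
12


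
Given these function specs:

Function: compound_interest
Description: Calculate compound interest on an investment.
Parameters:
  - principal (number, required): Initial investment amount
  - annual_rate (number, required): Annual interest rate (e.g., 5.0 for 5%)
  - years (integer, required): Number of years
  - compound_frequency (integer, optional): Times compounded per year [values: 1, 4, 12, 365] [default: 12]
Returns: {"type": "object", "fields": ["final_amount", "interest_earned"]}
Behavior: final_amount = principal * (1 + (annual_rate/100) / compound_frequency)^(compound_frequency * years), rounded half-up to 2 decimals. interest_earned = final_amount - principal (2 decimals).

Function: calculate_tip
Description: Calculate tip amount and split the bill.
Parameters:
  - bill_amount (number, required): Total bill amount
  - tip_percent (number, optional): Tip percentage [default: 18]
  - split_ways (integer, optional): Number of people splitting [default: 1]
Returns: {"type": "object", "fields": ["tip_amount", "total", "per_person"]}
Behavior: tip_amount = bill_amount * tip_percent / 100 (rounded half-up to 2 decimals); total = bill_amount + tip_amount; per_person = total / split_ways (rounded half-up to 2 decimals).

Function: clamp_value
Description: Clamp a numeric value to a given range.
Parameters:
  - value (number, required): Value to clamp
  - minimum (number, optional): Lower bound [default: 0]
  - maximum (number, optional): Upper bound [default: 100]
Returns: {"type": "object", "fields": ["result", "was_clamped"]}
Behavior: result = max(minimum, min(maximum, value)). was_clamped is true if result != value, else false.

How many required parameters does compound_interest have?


Parameters of compound_interest: principal (required), annual_rate (required), years (required), compound_frequency (optional)
Required count:
3


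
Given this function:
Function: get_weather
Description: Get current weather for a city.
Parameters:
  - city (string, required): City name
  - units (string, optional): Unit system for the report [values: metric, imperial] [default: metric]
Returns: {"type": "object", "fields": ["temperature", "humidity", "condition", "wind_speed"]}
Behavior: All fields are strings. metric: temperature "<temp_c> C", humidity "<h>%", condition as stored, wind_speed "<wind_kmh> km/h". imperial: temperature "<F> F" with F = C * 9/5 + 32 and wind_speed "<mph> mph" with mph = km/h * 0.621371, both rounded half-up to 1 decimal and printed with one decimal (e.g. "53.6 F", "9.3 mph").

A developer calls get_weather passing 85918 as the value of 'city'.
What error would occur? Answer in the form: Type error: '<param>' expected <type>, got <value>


Spec: 'city' is declared as string; 85918 is an integer.
Type error: 'city' expected string, got 85918


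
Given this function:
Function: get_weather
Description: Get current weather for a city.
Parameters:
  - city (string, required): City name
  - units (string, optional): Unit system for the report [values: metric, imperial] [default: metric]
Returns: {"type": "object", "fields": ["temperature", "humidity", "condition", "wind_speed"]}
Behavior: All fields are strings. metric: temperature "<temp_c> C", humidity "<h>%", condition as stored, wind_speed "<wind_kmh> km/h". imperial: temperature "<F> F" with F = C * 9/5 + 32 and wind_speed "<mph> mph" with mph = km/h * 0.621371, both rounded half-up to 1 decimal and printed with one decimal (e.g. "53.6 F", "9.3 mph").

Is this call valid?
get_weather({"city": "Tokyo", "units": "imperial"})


Checking all required parameters present and types match... All valid.
Valid


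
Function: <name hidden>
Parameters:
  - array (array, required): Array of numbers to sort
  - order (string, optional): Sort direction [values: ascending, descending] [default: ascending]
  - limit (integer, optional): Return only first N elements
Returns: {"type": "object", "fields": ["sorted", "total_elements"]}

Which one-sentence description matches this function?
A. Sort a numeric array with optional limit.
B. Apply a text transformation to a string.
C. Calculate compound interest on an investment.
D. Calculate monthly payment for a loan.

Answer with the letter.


Parameters array, order, limit and return ["sorted", "total_elements"] fit: Sort a numeric array with optional limit.
A


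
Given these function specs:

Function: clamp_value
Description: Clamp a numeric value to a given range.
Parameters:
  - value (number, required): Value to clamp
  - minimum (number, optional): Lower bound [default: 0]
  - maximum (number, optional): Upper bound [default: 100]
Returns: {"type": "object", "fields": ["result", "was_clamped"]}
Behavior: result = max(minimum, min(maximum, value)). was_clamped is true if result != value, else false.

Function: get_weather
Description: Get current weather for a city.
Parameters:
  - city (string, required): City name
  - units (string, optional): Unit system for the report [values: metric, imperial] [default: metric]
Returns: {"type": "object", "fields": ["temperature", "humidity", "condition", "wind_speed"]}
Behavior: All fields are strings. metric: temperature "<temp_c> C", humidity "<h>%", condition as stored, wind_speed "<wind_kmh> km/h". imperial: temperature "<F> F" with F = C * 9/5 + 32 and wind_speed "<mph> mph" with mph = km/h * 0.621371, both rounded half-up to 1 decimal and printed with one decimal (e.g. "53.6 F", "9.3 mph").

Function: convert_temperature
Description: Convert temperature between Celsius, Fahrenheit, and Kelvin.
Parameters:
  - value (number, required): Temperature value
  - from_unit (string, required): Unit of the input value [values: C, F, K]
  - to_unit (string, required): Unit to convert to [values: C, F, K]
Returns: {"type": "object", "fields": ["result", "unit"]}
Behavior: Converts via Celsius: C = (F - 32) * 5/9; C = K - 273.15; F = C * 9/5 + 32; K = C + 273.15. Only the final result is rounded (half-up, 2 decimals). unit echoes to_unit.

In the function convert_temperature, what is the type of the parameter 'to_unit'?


The convert_temperature spec declares:
  - to_unit (string, required): Unit to convert to [values: C, F, K]
Type:
string


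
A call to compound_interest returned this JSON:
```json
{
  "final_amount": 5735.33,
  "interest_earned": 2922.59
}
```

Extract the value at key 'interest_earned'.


2922.59


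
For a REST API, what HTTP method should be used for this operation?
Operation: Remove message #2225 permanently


GET = read, POST = create, PUT = update/replace, DELETE = remove
This operation is a removal.
DELETE


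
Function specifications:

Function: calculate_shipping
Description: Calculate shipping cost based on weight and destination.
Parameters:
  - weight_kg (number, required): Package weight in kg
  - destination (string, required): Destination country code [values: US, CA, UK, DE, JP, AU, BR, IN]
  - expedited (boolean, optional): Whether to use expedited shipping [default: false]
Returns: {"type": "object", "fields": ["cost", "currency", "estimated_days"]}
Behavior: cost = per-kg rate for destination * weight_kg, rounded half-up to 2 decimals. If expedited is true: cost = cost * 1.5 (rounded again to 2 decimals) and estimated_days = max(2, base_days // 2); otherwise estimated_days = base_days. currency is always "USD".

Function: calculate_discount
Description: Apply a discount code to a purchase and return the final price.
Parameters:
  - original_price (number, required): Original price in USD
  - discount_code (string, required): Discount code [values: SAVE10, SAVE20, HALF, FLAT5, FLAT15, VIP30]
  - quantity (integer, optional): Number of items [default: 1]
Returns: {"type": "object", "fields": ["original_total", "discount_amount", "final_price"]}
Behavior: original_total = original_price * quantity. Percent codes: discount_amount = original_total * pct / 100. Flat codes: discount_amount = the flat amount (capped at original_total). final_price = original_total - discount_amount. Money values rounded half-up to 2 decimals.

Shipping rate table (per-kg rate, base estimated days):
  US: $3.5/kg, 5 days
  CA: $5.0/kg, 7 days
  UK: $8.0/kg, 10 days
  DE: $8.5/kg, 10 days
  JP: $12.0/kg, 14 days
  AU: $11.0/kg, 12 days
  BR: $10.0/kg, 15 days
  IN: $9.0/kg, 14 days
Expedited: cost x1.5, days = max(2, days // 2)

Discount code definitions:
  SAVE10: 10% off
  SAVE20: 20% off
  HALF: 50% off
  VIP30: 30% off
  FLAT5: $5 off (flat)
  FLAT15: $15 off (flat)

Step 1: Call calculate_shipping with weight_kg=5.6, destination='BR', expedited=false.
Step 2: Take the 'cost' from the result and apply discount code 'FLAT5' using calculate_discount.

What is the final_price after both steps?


Step 1: calculate_shipping(weight_kg=5.6, destination=BR, expedited=false)
  Rate for BR: $10.0/kg, base 15 days
  cost = 10.0 * 5.6 = 56 -> 56.00
  expedited not set/false: estimated_days = 15
  -> cost = 56.00 USD
Step 2: calculate_discount(original_price=56.0, discount_code=FLAT5, quantity=1)
  original_total = 56.0 * 1 = 56.00
  FLAT5 = $5 flat: discount_amount = min(5.00, 56.00) = 5.00
  final_price = 56.00 - 5.00 = 51.00
  -> final_price = 51.00
$51.00


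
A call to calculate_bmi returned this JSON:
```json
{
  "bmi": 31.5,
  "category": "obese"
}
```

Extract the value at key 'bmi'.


31.5


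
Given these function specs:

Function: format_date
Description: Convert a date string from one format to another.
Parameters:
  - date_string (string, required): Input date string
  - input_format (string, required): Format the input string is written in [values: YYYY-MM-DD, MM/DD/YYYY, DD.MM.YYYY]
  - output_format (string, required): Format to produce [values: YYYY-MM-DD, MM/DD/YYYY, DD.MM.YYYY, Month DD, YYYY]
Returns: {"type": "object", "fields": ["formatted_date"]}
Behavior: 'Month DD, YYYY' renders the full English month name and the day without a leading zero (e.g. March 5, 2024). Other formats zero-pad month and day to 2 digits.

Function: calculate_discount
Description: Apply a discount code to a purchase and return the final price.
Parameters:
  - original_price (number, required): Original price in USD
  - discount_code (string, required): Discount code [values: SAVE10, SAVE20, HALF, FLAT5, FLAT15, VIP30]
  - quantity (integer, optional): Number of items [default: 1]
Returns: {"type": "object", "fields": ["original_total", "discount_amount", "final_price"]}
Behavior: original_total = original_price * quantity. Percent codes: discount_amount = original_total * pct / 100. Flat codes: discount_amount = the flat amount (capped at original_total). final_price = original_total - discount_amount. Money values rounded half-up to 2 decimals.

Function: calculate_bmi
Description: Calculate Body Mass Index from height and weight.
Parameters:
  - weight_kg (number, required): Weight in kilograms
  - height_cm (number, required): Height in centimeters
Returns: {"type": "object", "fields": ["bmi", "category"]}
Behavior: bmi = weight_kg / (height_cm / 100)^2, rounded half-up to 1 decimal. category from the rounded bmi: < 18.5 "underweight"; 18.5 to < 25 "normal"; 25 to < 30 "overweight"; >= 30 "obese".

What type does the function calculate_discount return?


The calculate_discount spec declares Returns: {"type": "object", "fields": ["original_total", "discount_amount", "final_price"]}
Type:
object


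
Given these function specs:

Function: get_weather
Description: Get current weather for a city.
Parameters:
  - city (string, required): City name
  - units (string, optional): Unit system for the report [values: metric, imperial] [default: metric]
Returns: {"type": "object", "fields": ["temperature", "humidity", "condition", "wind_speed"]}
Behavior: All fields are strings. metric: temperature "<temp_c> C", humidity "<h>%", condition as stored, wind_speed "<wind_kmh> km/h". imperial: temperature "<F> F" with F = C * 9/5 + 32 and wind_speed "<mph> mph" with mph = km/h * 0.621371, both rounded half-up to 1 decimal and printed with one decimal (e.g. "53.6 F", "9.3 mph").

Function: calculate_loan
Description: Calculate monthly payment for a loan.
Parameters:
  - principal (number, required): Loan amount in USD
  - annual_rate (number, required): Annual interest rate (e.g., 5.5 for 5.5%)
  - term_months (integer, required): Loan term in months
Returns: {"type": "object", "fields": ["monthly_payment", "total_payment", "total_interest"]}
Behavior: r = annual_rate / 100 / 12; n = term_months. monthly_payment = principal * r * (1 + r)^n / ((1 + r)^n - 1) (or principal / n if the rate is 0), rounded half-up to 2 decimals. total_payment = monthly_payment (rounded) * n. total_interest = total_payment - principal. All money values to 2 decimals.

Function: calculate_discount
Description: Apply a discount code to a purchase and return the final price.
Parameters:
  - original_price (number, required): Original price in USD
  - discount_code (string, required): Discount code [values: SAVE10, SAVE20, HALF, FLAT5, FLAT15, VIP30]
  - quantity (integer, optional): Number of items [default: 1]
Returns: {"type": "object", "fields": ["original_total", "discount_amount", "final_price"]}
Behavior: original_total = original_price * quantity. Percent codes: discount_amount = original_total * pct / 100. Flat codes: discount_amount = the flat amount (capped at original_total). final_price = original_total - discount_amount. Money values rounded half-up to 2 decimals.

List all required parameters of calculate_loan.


Parameters of calculate_loan and their required/optional flag:
  principal: required
  annual_rate: required
  term_months: required
annual_rate, principal, term_months


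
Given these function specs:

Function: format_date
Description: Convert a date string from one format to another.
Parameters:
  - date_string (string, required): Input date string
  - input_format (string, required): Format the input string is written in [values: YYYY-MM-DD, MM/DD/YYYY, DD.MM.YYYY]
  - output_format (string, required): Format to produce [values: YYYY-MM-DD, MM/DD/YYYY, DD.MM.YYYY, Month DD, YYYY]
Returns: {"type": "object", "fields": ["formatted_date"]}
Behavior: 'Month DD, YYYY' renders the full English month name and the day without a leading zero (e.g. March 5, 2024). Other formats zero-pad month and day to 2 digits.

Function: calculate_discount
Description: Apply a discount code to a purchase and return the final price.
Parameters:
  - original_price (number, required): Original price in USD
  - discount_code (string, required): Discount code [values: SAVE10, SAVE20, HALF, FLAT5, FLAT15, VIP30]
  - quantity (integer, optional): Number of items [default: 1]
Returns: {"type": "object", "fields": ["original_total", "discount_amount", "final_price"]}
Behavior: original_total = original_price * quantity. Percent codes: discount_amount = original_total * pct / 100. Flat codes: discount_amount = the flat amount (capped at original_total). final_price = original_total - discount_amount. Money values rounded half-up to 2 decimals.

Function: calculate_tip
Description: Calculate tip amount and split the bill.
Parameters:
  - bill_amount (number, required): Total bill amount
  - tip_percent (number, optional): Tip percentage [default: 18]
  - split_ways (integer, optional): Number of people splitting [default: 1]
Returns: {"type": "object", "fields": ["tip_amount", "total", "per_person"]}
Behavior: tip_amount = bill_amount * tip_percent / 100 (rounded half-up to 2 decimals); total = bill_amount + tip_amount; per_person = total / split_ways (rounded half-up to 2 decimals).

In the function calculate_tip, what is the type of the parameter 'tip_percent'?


The calculate_tip spec declares:
  - tip_percent (number, optional): Tip percentage [default: 18]
Type:
number


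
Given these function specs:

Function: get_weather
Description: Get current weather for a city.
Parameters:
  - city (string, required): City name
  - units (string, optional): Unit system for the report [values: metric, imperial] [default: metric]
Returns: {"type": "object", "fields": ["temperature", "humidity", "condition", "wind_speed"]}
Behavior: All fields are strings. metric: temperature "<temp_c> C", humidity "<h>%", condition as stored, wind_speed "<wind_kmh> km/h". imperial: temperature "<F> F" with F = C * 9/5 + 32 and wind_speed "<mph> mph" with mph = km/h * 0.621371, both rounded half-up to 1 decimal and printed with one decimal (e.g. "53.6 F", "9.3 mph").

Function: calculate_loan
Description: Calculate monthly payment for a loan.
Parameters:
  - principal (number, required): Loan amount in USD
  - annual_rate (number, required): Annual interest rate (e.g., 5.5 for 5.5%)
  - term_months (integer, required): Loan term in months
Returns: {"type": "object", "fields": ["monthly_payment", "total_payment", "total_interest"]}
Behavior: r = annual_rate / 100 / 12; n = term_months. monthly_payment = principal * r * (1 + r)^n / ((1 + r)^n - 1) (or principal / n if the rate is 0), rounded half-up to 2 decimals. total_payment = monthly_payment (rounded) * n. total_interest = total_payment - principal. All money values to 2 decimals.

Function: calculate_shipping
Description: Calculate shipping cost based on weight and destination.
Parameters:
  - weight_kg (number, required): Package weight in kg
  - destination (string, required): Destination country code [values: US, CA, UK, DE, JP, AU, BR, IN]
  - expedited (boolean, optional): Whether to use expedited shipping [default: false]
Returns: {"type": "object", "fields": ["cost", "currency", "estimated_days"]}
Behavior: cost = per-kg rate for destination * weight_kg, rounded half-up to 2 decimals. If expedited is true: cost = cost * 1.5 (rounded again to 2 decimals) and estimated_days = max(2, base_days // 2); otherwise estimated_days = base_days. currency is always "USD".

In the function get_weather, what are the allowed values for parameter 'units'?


The get_weather spec declares:
  - units (string, optional): Unit system for the report [values: metric, imperial] [default: metric]
Allowed values:
metric, imperial
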